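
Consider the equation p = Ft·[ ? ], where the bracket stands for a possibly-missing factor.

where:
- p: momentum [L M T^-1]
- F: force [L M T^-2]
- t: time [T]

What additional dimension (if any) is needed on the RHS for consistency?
Nothing is missing — the bracketed factor must be dimensionless.

p has dimensions [L M T^-1] and Ft already has dimensions [L M T^-1], so p = Ft is dimensionally complete.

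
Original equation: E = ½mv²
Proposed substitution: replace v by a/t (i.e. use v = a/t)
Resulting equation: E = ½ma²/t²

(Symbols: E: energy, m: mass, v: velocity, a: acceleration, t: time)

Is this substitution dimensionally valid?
No

[v] = [L T^-1] and [a/t] = [L T^-3]. These differ, so the substitution replaces a quantity by one of different dimensions and the result E = ½ma²/t² has LHS [L^2 M T^-2] vs RHS [L^2 M T^-6] — inconsistent.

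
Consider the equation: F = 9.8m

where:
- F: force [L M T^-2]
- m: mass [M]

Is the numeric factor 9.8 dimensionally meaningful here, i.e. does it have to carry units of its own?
Yes

F has dimensions [L M T^-2], while m alone has dimensions [M]. For the equation to balance, the factor 9.8 must carry dimensions [L T^-2] — it is a dimensional constant (a numerical value of a physical quantity with its units suppressed), not a pure number.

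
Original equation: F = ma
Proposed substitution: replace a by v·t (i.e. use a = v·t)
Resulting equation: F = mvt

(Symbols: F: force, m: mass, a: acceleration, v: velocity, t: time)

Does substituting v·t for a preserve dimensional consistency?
No

[a] = [L T^-2] and [v·t] = [L]. These differ, so the substitution replaces a quantity by one of different dimensions and the result F = mvt has LHS [L M T^-2] vs RHS [L M] — inconsistent.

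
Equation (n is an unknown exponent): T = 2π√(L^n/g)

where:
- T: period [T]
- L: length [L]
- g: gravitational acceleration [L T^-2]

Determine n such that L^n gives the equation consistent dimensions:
n = 1

T has dimensions [T]; L has dimensions [L].
With n = 1: 2π√(L^1/g) has dimensions [T], matching the LHS ✓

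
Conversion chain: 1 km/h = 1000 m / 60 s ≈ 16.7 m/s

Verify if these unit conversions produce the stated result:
The chain is incorrect (it contains an error).

Incorrect: 1 h = 3600 s, not 60 s (1 km/h ≈ 0.278 m/s)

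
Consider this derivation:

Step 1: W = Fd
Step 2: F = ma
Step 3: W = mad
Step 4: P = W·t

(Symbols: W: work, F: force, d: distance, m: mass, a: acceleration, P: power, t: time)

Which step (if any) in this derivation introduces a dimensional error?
Step 4

Step 1: W = Fd → LHS [L^2 M T^-2], RHS [L^2 M T^-2] ✓
Step 2: F = ma → LHS [L M T^-2], RHS [L M T^-2] ✓
Step 3: W = mad → LHS [L^2 M T^-2], RHS [L^2 M T^-2] ✓
Step 4: P = W·t → LHS [L^2 M T^-3], RHS [L^2 M T^-1] ✗

The first dimensional inconsistency appears in step 4: P = W·t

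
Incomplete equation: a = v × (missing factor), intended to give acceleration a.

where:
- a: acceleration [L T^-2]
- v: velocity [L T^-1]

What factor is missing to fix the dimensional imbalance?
1/t (inverse time), dimensions [T^-1]

a has dimensions [L T^-2] and v has dimensions [L T^-1].
The missing factor must have dimensions [L T^-2] / [L T^-1] = [T^-1], i.e. inverse time (1/t).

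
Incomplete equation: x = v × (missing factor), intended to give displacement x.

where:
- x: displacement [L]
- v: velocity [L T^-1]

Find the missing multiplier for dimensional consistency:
t (time), dimensions [T]

x has dimensions [L] and v has dimensions [L T^-1].
The missing factor must have dimensions [L] / [L T^-1] = [T], i.e. time (t).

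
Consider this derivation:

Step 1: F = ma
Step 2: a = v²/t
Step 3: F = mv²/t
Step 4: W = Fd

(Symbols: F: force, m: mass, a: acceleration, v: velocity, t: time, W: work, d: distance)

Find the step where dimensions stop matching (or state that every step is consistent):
Step 2

Step 1: F = ma → LHS [L M T^-2], RHS [L M T^-2] ✓
Step 2: a = v²/t → LHS [L T^-2], RHS [L^2 T^-3] ✗

The first dimensional inconsistency appears in step 2: a = v²/t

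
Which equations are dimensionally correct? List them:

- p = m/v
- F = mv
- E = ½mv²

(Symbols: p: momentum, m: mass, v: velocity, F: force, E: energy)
Dimensionally correct: E = ½mv²
Dimensionally incorrect: p = m/v, F = mv
Ordered (correct first, then incorrect): E = ½mv², p = m/v, F = mv

- p = m/v: LHS [L M T^-1], RHS [L^-1 M T] → incorrect ✗
- F = mv: LHS [L M T^-2], RHS [L M T^-1] → incorrect ✗
- E = ½mv²: LHS [L^2 M T^-2], RHS [L^2 M T^-2] → correct ✓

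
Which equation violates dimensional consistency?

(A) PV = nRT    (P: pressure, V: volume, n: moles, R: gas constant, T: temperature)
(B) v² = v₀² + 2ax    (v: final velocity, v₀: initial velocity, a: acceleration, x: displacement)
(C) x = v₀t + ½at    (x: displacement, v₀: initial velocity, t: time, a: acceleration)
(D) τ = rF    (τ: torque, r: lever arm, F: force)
(C) x = v₀t + ½at

The equation (C) x = v₀t + ½at is dimensionally incorrect.

LHS (x): [L]
RHS terms:
  - v₀t: [L] ✓
  - ½at: [L T^-1] ✗ (does not match LHS)

The dimensions do not match. The other three equations balance.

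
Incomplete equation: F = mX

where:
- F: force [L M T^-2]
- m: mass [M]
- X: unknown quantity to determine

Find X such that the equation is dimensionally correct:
X = a (acceleration), dimensions [L T^-2]

F has dimensions [L M T^-2]; the rest of the RHS (m) has dimensions [M].
So X must have dimensions [L T^-2] — X = a (acceleration).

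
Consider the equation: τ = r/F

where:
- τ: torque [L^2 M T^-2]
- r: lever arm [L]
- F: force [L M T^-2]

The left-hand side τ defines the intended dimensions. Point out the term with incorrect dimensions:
The right-hand side term r/F

τ has dimensions [L^2 M T^-2], but r/F has dimensions [M^-1 T^2], so the term r/F is dimensionally wrong for τ.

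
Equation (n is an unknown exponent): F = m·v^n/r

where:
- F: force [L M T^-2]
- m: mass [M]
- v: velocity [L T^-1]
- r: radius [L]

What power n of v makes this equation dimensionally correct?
n = 2

F has dimensions [L M T^-2]; v has dimensions [L T^-1].
The rest of the RHS has dimensions [L^-1 M], so v^n must supply [L^2 T^-2].
With n = 2: m·v^2/r has dimensions [L M T^-2], matching the LHS ✓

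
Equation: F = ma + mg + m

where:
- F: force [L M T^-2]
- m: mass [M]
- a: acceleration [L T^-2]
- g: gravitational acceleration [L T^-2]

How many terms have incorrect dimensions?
1

LHS F: [L M T^-2]
- ma: [L M T^-2] ✓
- mg: [L M T^-2] ✓
- m: [M] ✗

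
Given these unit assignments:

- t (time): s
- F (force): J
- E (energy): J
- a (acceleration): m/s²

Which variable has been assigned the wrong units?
F

The variable F (force) should have units N, not J.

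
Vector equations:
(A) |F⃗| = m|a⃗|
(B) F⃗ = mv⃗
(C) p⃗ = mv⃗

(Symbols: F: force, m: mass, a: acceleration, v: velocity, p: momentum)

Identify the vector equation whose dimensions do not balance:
(B) F⃗ = mv⃗

(A) |F⃗| = m|a⃗|: LHS [L M T^-2], RHS [L M T^-2] ✓ — magnitudes of vectors are scalars
(B) F⃗ = mv⃗: LHS [L M T^-2], RHS [L M T^-1] ✗ — mass times velocity is momentum, not force; should be ma⃗
(C) p⃗ = mv⃗: LHS [L M T^-1], RHS [L M T^-1] ✓ — mass (scalar) times velocity (vector)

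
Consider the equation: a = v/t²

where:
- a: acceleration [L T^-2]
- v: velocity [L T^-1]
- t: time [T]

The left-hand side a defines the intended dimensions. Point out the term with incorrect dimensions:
The right-hand side term v/t²

a has dimensions [L T^-2], but v/t² has dimensions [L T^-3], so the term v/t² is dimensionally wrong for a.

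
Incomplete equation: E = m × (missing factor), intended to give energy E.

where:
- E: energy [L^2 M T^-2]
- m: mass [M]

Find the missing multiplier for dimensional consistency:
v² (velocity squared), dimensions [L^2 T^-2]

E has dimensions [L^2 M T^-2] and m has dimensions [M].
The missing factor must have dimensions [L^2 M T^-2] / [M] = [L^2 T^-2], i.e. velocity squared (v²).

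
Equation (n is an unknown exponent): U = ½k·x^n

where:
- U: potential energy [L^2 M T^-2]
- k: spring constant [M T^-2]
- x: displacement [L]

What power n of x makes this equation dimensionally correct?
n = 2

U has dimensions [L^2 M T^-2]; x has dimensions [L].
The rest of the RHS has dimensions [M T^-2], so x^n must supply [L^2].
With n = 2: ½k·x^2 has dimensions [L^2 M T^-2], matching the LHS ✓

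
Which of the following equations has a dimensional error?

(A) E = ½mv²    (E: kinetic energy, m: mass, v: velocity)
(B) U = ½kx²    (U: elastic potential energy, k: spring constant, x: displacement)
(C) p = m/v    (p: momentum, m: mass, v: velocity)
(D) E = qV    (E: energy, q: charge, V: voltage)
(C) p = m/v

The equation (C) p = m/v is dimensionally incorrect.

LHS (p): [L M T^-1]
RHS (m/v): [L^-1 M T] ✗

The dimensions do not match. The other three equations balance.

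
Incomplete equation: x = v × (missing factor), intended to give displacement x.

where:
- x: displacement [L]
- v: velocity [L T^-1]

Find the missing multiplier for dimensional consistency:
t (time), dimensions [T]

x has dimensions [L] and v has dimensions [L T^-1].
The missing factor must have dimensions [L] / [L T^-1] = [T], i.e. time (t).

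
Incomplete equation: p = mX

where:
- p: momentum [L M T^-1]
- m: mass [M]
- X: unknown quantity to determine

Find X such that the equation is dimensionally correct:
X = v (velocity), dimensions [L T^-1]

p has dimensions [L M T^-1]; the rest of the RHS (m) has dimensions [M].
So X must have dimensions [L T^-1] — X = v (velocity).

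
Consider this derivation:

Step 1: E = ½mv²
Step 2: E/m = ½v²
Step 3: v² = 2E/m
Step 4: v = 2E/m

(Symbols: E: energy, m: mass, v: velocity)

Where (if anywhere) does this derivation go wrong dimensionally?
Step 4

Step 1: E = ½mv² → LHS [L^2 M T^-2], RHS [L^2 M T^-2] ✓
Step 2: E/m = ½v² → LHS [L^2 T^-2], RHS [L^2 T^-2] ✓
Step 3: v² = 2E/m → LHS [L^2 T^-2], RHS [L^2 T^-2] ✓
Step 4: v = 2E/m → LHS [L T^-1], RHS [L^2 T^-2] ✗

The first dimensional inconsistency appears in step 4: v = 2E/m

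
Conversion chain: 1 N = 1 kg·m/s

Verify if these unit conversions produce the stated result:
The chain is incorrect (it contains an error).

Incorrect: Newton is kg·m/s², not kg·m/s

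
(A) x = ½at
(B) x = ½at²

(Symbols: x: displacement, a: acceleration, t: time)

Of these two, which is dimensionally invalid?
(A)

(A) x = ½at: LHS [L], RHS [L T^-1] ✗
(B) x = ½at²: LHS [L], RHS [L] ✓

Expression (A) x = ½at is dimensionally incorrect.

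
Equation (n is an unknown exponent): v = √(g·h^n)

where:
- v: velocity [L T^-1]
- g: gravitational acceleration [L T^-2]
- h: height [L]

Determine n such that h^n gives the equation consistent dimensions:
n = 1

v has dimensions [L T^-1]; h has dimensions [L].
With n = 1: √(g·h^1) has dimensions [L T^-1], matching the LHS ✓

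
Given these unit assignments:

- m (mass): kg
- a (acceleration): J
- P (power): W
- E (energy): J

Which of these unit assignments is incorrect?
a

The variable a (acceleration) should have units m/s², not J.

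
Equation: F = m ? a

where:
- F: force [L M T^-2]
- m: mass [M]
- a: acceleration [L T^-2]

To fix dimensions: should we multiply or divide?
multiplication (×): F = m × a

F [L M T^-2]; m [M]; a [L T^-2].
m × a → [L M T^-2] ✓
m ÷ a → [L^-1 M T^2] ✗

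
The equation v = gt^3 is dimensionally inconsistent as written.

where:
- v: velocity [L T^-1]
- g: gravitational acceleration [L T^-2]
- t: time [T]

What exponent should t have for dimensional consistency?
The exponent of t should be 1: v = gt

The LHS v has dimensions [L T^-1]; t has dimensions [T].
As written, the RHS gt^3 (exponent 3 on t) has dimensions [L T], which does not match.
With exponent 1, the RHS gt has dimensions [L T^-1], matching the LHS.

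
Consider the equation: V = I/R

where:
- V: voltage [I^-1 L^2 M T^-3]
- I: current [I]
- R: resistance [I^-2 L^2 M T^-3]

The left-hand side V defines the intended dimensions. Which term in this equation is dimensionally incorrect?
The right-hand side term I/R

V has dimensions [I^-1 L^2 M T^-3], but I/R has dimensions [I^3 L^-2 M^-1 T^3], so the term I/R is dimensionally wrong for V.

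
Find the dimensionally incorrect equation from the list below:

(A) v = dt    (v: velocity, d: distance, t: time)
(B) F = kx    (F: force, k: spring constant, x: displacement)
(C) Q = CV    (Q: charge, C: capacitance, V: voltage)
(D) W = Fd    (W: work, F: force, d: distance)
(A) v = dt

The equation (A) v = dt is dimensionally incorrect.

LHS (v): [L T^-1]
RHS (dt): [L T] ✗

The dimensions do not match. The other three equations balance.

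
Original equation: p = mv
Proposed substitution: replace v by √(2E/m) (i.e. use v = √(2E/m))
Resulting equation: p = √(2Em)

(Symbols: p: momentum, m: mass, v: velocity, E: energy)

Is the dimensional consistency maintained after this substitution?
Yes

[v] = [L T^-1] and [√(2E/m)] = [L T^-1]. These match, so the substitution replaces a quantity by one of the same dimensions and the result p = √(2Em) has LHS [L M T^-1] vs RHS [L M T^-1] — still consistent.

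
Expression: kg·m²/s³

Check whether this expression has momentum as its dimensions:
No

The expression kg·m²/s³ has dimensions [L^2 M T^-3], but momentum has dimensions [L M T^-1].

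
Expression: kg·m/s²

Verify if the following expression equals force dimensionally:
Yes

The expression kg·m/s² has dimensions [L M T^-2], which is exactly force [L M T^-2].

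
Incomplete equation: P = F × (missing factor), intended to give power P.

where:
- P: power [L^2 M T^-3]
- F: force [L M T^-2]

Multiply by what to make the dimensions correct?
v (velocity), dimensions [L T^-1]

P has dimensions [L^2 M T^-3] and F has dimensions [L M T^-2].
The missing factor must have dimensions [L^2 M T^-3] / [L M T^-2] = [L T^-1], i.e. velocity (v).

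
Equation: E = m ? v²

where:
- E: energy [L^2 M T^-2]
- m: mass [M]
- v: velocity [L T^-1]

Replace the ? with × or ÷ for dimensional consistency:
multiplication (×): E = m × v²

E [L^2 M T^-2]; m [M]; v² [L^2 T^-2].
m × v² → [L^2 M T^-2] ✓
m ÷ v² → [L^-2 M T^2] ✗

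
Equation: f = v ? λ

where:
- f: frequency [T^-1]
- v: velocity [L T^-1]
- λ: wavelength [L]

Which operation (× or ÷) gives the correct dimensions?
division (÷): f = v ÷ λ

f [T^-1]; v [L T^-1]; λ [L].
v × λ → [L^2 T^-1] ✗
v ÷ λ → [T^-1] ✓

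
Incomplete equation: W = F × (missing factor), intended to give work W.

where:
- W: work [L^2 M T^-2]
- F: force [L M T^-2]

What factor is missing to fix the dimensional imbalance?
d (distance), dimensions [L]

W has dimensions [L^2 M T^-2] and F has dimensions [L M T^-2].
The missing factor must have dimensions [L^2 M T^-2] / [L M T^-2] = [L], i.e. distance (d).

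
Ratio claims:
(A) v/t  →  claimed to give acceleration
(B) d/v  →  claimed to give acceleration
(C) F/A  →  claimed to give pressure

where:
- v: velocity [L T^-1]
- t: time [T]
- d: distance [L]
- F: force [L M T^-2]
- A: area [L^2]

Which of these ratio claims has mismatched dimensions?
(B) d/v does not give acceleration

(A) v/t: [L T^-2] = acceleration [L T^-2] ✓
(B) d/v: [T] ≠ acceleration [L T^-2] ✗
(C) F/A: [L^-1 M T^-2] = pressure [L^-1 M T^-2] ✓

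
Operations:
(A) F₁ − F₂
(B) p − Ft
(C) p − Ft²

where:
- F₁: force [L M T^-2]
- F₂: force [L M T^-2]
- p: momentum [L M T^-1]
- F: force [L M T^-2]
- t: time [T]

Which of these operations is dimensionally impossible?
(C) p − Ft²

(A) F₁ − F₂: F₁ [L M T^-2] and F₂ [L M T^-2] — same dimensions ✓
(B) p − Ft: p [L M T^-1] and Ft [L M T^-1] — same dimensions ✓
(C) p − Ft²: p [L M T^-1] and Ft² [L M] — different dimensions cannot be added/subtracted ✗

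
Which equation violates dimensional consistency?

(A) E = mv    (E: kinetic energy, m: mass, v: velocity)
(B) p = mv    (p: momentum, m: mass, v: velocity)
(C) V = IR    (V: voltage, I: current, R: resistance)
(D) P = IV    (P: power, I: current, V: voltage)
(A) E = mv

The equation (A) E = mv is dimensionally incorrect.

LHS (E): [L^2 M T^-2]
RHS (mv): [L M T^-1] ✗

The dimensions do not match. The other three equations balance.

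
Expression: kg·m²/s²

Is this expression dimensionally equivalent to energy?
Yes

The expression kg·m²/s² has dimensions [L^2 M T^-2], which is exactly energy [L^2 M T^-2].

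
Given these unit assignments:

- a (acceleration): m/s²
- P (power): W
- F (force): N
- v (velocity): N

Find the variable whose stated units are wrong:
v

The variable v (velocity) should have units m/s, not N.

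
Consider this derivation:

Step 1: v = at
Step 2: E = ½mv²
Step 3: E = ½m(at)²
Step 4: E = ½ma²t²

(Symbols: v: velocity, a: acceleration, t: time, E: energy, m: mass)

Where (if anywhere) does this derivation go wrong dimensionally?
No step introduces an error — all steps are dimensionally consistent.

Step 1: v = at → LHS [L T^-1], RHS [L T^-1] ✓
Step 2: E = ½mv² → LHS [L^2 M T^-2], RHS [L^2 M T^-2] ✓
Step 3: E = ½m(at)² → LHS [L^2 M T^-2], RHS [L^2 M T^-2] ✓
Step 4: E = ½ma²t² → LHS [L^2 M T^-2], RHS [L^2 M T^-2] ✓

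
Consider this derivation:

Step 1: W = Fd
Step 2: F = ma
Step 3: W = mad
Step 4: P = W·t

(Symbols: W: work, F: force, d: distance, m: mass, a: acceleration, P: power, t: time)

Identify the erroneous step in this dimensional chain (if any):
Step 4

Step 1: W = Fd → LHS [L^2 M T^-2], RHS [L^2 M T^-2] ✓
Step 2: F = ma → LHS [L M T^-2], RHS [L M T^-2] ✓
Step 3: W = mad → LHS [L^2 M T^-2], RHS [L^2 M T^-2] ✓
Step 4: P = W·t → LHS [L^2 M T^-3], RHS [L^2 M T^-1] ✗

The first dimensional inconsistency appears in step 4: P = W·t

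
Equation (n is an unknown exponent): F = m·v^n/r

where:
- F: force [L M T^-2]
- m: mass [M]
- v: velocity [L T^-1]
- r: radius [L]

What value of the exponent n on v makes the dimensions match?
n = 2

F has dimensions [L M T^-2]; v has dimensions [L T^-1].
The rest of the RHS has dimensions [L^-1 M], so v^n must supply [L^2 T^-2].
With n = 2: m·v^2/r has dimensions [L M T^-2], matching the LHS ✓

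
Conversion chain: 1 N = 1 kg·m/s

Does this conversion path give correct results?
The chain is incorrect (it contains an error).

Incorrect: Newton is kg·m/s², not kg·m/s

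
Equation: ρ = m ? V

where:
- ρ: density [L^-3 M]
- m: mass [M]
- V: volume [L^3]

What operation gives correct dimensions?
division (÷): ρ = m ÷ V

ρ [L^-3 M]; m [M]; V [L^3].
m × V → [L^3 M] ✗
m ÷ V → [L^-3 M] ✓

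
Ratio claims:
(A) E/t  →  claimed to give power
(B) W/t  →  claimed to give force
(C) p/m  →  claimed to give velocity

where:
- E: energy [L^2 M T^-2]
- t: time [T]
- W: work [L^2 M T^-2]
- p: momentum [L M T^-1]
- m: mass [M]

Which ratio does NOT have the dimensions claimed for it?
(B) W/t does not give force

(A) E/t: [L^2 M T^-3] = power [L^2 M T^-3] ✓
(B) W/t: [L^2 M T^-3] ≠ force [L M T^-2] ✗
(C) p/m: [L T^-1] = velocity [L T^-1] ✓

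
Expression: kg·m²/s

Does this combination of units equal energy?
No

The expression kg·m²/s has dimensions [L^2 M T^-1], but energy has dimensions [L^2 M T^-2].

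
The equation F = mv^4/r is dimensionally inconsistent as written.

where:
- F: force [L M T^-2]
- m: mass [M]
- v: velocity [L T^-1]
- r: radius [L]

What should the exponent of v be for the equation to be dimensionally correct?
The exponent of v should be 2: F = mv^2/r

The LHS F has dimensions [L M T^-2]; v has dimensions [L T^-1].
As written, the RHS mv^4/r (exponent 4 on v) has dimensions [L^3 M T^-4], which does not match.
With exponent 2, the RHS mv^2/r has dimensions [L M T^-2], matching the LHS.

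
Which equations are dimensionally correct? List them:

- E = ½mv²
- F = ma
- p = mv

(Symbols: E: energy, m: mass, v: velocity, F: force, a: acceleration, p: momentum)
Dimensionally correct: E = ½mv², F = ma, p = mv
Dimensionally incorrect: none
Ordered (correct first, then incorrect): E = ½mv², F = ma, p = mv

- E = ½mv²: LHS [L^2 M T^-2], RHS [L^2 M T^-2] → correct ✓
- F = ma: LHS [L M T^-2], RHS [L M T^-2] → correct ✓
- p = mv: LHS [L M T^-1], RHS [L M T^-1] → correct ✓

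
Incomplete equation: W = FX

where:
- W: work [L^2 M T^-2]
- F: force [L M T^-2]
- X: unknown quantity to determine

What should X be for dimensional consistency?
X = d (distance), dimensions [L]

W has dimensions [L^2 M T^-2]; the rest of the RHS (F) has dimensions [L M T^-2].
So X must have dimensions [L] — X = d (distance).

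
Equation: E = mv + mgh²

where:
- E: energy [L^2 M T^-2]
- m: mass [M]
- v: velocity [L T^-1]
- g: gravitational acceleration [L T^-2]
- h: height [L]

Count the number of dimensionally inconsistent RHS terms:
2

LHS E: [L^2 M T^-2]
- mv: [L M T^-1] ✗
- mgh²: [L^3 M T^-2] ✗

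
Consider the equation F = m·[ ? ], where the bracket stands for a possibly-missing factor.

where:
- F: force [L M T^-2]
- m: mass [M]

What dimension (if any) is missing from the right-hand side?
[L T^-2] — acceleration (e.g. a)

F has dimensions [L M T^-2]; m has dimensions [M].
The bracketed factor must supply [L M T^-2] / [M] = [L T^-2].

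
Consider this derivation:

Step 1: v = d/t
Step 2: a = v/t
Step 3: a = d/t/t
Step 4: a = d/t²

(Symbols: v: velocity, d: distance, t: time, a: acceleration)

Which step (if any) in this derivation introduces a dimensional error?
No step introduces an error — all steps are dimensionally consistent.

Step 1: v = d/t → LHS [L T^-1], RHS [L T^-1] ✓
Step 2: a = v/t → LHS [L T^-2], RHS [L T^-2] ✓
Step 3: a = d/t/t → LHS [L T^-2], RHS [L T^-2] ✓
Step 4: a = d/t² → LHS [L T^-2], RHS [L T^-2] ✓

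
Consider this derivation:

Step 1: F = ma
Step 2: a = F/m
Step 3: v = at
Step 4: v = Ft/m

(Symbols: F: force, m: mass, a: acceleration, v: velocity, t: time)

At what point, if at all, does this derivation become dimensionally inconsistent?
No step introduces an error — all steps are dimensionally consistent.

Step 1: F = ma → LHS [L M T^-2], RHS [L M T^-2] ✓
Step 2: a = F/m → LHS [L T^-2], RHS [L T^-2] ✓
Step 3: v = at → LHS [L T^-1], RHS [L T^-1] ✓
Step 4: v = Ft/m → LHS [L T^-1], RHS [L T^-1] ✓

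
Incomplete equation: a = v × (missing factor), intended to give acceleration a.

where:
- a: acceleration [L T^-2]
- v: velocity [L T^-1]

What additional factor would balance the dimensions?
1/t (inverse time), dimensions [T^-1]

a has dimensions [L T^-2] and v has dimensions [L T^-1].
The missing factor must have dimensions [L T^-2] / [L T^-1] = [T^-1], i.e. inverse time (1/t).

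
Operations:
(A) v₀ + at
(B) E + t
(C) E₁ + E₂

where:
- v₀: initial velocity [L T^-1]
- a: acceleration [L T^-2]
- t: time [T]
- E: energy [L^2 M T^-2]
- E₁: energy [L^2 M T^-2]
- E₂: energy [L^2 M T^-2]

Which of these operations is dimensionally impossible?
(B) E + t

(A) v₀ + at: v₀ [L T^-1] and at [L T^-1] — same dimensions ✓
(B) E + t: E [L^2 M T^-2] and t [T] — different dimensions cannot be added/subtracted ✗
(C) E₁ + E₂: E₁ [L^2 M T^-2] and E₂ [L^2 M T^-2] — same dimensions ✓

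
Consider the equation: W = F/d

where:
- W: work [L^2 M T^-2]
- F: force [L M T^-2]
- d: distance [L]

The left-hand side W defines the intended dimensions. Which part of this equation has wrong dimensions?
The right-hand side term F/d

W has dimensions [L^2 M T^-2], but F/d has dimensions [M T^-2], so the term F/d is dimensionally wrong for W.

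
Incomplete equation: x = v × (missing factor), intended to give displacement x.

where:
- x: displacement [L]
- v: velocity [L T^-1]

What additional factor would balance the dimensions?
t (time), dimensions [T]

x has dimensions [L] and v has dimensions [L T^-1].
The missing factor must have dimensions [L] / [L T^-1] = [T], i.e. time (t).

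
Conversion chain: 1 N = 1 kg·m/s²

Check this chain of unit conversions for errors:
The chain is correct (no errors).

Correct: Newton is defined as kg·m/s²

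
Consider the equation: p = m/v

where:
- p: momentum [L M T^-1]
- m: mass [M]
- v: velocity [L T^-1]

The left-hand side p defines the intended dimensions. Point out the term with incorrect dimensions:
The right-hand side term m/v

p has dimensions [L M T^-1], but m/v has dimensions [L^-1 M T], so the term m/v is dimensionally wrong for p.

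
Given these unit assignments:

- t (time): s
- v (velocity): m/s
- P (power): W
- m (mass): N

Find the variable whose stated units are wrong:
m

The variable m (mass) should have units kg, not N.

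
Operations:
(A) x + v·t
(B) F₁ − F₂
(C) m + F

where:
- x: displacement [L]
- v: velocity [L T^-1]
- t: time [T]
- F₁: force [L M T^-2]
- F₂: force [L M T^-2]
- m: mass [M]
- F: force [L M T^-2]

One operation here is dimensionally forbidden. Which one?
(C) m + F

(A) x + v·t: x [L] and v·t [L] — same dimensions ✓
(B) F₁ − F₂: F₁ [L M T^-2] and F₂ [L M T^-2] — same dimensions ✓
(C) m + F: m [M] and F [L M T^-2] — different dimensions cannot be added/subtracted ✗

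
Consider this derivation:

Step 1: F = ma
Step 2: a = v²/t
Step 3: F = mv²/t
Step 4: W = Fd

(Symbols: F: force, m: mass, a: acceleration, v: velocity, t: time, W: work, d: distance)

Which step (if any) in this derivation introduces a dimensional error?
Step 2

Step 1: F = ma → LHS [L M T^-2], RHS [L M T^-2] ✓
Step 2: a = v²/t → LHS [L T^-2], RHS [L^2 T^-3] ✗

The first dimensional inconsistency appears in step 2: a = v²/t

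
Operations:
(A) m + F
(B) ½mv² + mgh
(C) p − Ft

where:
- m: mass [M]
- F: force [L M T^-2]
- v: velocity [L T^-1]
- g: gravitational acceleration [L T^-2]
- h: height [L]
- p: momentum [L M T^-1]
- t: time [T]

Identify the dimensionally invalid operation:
(A) m + F

(A) m + F: m [M] and F [L M T^-2] — different dimensions cannot be added/subtracted ✗
(B) ½mv² + mgh: ½mv² [L^2 M T^-2] and mgh [L^2 M T^-2] — same dimensions ✓
(C) p − Ft: p [L M T^-1] and Ft [L M T^-1] — same dimensions ✓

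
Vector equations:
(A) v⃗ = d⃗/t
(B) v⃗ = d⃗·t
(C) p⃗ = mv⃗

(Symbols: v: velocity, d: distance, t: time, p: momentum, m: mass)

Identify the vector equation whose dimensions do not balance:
(B) v⃗ = d⃗·t

(A) v⃗ = d⃗/t: LHS [L T^-1], RHS [L T^-1] ✓ — displacement (vector) divided by time (scalar)
(B) v⃗ = d⃗·t: LHS [L T^-1], RHS [L T] ✗ — velocity is displacement per time; should be d⃗/t
(C) p⃗ = mv⃗: LHS [L M T^-1], RHS [L M T^-1] ✓ — mass (scalar) times velocity (vector)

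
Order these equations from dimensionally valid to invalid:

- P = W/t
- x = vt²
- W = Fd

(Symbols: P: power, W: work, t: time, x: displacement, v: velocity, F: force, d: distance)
Dimensionally correct: P = W/t, W = Fd
Dimensionally incorrect: x = vt²
Ordered (correct first, then incorrect): P = W/t, W = Fd, x = vt²

- P = W/t: LHS [L^2 M T^-3], RHS [L^2 M T^-3] → correct ✓
- x = vt²: LHS [L], RHS [L T] → incorrect ✗
- W = Fd: LHS [L^2 M T^-2], RHS [L^2 M T^-2] → correct ✓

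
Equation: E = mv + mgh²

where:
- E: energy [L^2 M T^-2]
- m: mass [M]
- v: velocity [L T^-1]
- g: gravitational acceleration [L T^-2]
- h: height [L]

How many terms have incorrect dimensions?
2

LHS E: [L^2 M T^-2]
- mv: [L M T^-1] ✗
- mgh²: [L^3 M T^-2] ✗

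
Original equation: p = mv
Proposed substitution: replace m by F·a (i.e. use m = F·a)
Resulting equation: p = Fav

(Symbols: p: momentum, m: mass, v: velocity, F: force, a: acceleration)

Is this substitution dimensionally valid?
No

[m] = [M] and [F·a] = [L^2 M T^-4]. These differ, so the substitution replaces a quantity by one of different dimensions and the result p = Fav has LHS [L M T^-1] vs RHS [L^3 M T^-5] — inconsistent.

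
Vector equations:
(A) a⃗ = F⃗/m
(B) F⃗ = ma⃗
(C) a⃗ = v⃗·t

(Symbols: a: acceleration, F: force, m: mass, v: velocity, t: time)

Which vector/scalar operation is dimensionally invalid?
(C) a⃗ = v⃗·t

(A) a⃗ = F⃗/m: LHS [L T^-2], RHS [L T^-2] ✓ — force (vector) divided by mass (scalar)
(B) F⃗ = ma⃗: LHS [L M T^-2], RHS [L M T^-2] ✓ — Force and acceleration are vectors, mass is a scalar
(C) a⃗ = v⃗·t: LHS [L T^-2], RHS [L] ✗ — acceleration is velocity per time; should be v⃗/t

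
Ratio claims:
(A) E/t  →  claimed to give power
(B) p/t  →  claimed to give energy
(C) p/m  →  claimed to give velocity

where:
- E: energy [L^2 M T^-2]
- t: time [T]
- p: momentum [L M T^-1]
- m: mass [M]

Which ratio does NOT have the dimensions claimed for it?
(B) p/t does not give energy

(A) E/t: [L^2 M T^-3] = power [L^2 M T^-3] ✓
(B) p/t: [L M T^-2] ≠ energy [L^2 M T^-2] ✗
(C) p/m: [L T^-1] = velocity [L T^-1] ✓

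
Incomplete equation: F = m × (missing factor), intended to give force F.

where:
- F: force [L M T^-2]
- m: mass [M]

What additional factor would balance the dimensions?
a (acceleration), dimensions [L T^-2]

F has dimensions [L M T^-2] and m has dimensions [M].
The missing factor must have dimensions [L M T^-2] / [M] = [L T^-2], i.e. acceleration (a).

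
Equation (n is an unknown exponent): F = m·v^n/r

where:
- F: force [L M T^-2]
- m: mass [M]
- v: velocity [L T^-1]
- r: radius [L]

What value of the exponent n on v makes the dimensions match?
n = 2

F has dimensions [L M T^-2]; v has dimensions [L T^-1].
The rest of the RHS has dimensions [L^-1 M], so v^n must supply [L^2 T^-2].
With n = 2: m·v^2/r has dimensions [L M T^-2], matching the LHS ✓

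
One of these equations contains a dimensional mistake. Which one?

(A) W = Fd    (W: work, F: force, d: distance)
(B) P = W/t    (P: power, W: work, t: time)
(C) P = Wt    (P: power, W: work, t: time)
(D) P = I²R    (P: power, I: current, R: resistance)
(C) P = Wt

The equation (C) P = Wt is dimensionally incorrect.

LHS (P): [L^2 M T^-3]
RHS (Wt): [L^2 M T^-1] ✗

The dimensions do not match. The other three equations balance.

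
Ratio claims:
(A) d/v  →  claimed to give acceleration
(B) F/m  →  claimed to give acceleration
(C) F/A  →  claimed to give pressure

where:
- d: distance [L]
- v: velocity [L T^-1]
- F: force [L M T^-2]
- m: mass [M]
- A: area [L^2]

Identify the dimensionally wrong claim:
(A) d/v does not give acceleration

(A) d/v: [T] ≠ acceleration [L T^-2] ✗
(B) F/m: [L T^-2] = acceleration [L T^-2] ✓
(C) F/A: [L^-1 M T^-2] = pressure [L^-1 M T^-2] ✓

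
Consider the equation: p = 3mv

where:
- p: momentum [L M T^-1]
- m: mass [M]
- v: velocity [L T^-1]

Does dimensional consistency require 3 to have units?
No

p has dimensions [L M T^-1] and mv already has dimensions [L M T^-1], so the equation balances without 3 contributing any dimensions. 3 is a pure (dimensionless) number; changing or removing it would not affect dimensional consistency.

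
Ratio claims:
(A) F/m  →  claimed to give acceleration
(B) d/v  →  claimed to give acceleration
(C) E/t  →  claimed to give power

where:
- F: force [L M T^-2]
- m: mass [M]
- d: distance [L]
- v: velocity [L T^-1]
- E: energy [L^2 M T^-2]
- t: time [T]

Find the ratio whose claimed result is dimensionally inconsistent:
(B) d/v does not give acceleration

(A) F/m: [L T^-2] = acceleration [L T^-2] ✓
(B) d/v: [T] ≠ acceleration [L T^-2] ✗
(C) E/t: [L^2 M T^-3] = power [L^2 M T^-3] ✓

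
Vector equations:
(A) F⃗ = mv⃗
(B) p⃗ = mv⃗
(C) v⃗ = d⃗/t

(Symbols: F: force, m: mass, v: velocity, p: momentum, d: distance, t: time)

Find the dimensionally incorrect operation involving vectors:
(A) F⃗ = mv⃗

(A) F⃗ = mv⃗: LHS [L M T^-2], RHS [L M T^-1] ✗ — mass times velocity is momentum, not force; should be ma⃗
(B) p⃗ = mv⃗: LHS [L M T^-1], RHS [L M T^-1] ✓ — mass (scalar) times velocity (vector)
(C) v⃗ = d⃗/t: LHS [L T^-1], RHS [L T^-1] ✓ — displacement (vector) divided by time (scalar)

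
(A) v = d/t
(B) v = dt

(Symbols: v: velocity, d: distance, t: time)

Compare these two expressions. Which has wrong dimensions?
(B)

(A) v = d/t: LHS [L T^-1], RHS [L T^-1] ✓
(B) v = dt: LHS [L T^-1], RHS [L T] ✗

Expression (B) v = dt is dimensionally incorrect.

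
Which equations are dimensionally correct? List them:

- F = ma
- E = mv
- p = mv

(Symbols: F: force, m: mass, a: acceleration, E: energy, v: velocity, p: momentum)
Dimensionally correct: F = ma, p = mv
Dimensionally incorrect: E = mv
Ordered (correct first, then incorrect): F = ma, p = mv, E = mv

- F = ma: LHS [L M T^-2], RHS [L M T^-2] → correct ✓
- E = mv: LHS [L^2 M T^-2], RHS [L M T^-1] → incorrect ✗
- p = mv: LHS [L M T^-1], RHS [L M T^-1] → correct ✓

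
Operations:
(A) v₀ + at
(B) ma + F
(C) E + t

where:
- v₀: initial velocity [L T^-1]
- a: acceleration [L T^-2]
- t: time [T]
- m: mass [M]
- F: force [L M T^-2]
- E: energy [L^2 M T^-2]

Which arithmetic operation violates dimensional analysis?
(C) E + t

(A) v₀ + at: v₀ [L T^-1] and at [L T^-1] — same dimensions ✓
(B) ma + F: ma [L M T^-2] and F [L M T^-2] — same dimensions ✓
(C) E + t: E [L^2 M T^-2] and t [T] — different dimensions cannot be added/subtracted ✗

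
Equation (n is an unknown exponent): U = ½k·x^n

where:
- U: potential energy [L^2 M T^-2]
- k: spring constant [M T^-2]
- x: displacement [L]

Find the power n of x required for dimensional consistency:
n = 2

U has dimensions [L^2 M T^-2]; x has dimensions [L].
The rest of the RHS has dimensions [M T^-2], so x^n must supply [L^2].
With n = 2: ½k·x^2 has dimensions [L^2 M T^-2], matching the LHS ✓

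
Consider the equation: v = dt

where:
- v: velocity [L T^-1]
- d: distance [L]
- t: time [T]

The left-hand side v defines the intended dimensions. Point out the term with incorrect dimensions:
The right-hand side term dt

v has dimensions [L T^-1], but dt has dimensions [L T], so the term dt is dimensionally wrong for v.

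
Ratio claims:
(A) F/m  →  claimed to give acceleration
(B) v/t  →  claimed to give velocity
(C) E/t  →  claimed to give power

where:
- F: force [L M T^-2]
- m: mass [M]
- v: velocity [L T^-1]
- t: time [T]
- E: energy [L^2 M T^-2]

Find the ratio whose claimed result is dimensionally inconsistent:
(B) v/t does not give velocity

(A) F/m: [L T^-2] = acceleration [L T^-2] ✓
(B) v/t: [L T^-2] ≠ velocity [L T^-1] ✗
(C) E/t: [L^2 M T^-3] = power [L^2 M T^-3] ✓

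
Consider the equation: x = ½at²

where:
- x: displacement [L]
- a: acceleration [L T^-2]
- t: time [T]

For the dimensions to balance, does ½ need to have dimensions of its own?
No

x has dimensions [L] and at² already has dimensions [L], so the equation balances without ½ contributing any dimensions. ½ is a pure (dimensionless) number; changing or removing it would not affect dimensional consistency.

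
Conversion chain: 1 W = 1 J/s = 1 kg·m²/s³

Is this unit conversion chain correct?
The chain is correct (no errors).

Correct: Watt is Joule per second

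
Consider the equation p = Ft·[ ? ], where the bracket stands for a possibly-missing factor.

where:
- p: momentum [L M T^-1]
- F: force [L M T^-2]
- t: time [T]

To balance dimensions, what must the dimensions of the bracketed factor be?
Nothing is missing — the bracketed factor must be dimensionless.

p has dimensions [L M T^-1] and Ft already has dimensions [L M T^-1], so p = Ft is dimensionally complete.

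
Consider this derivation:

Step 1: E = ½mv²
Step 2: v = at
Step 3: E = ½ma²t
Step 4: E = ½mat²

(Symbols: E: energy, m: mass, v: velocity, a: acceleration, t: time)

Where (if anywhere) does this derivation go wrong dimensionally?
Step 3

Step 1: E = ½mv² → LHS [L^2 M T^-2], RHS [L^2 M T^-2] ✓
Step 2: v = at → LHS [L T^-1], RHS [L T^-1] ✓
Step 3: E = ½ma²t → LHS [L^2 M T^-2], RHS [L^2 M T^-3] ✗

The first dimensional inconsistency appears in step 3: E = ½ma²t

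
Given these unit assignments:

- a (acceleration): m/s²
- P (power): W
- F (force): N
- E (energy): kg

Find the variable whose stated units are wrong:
E

The variable E (energy) should have units J, not kg.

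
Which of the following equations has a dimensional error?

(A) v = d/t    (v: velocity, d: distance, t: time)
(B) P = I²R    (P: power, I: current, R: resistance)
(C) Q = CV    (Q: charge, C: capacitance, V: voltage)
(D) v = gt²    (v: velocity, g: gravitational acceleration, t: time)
(D) v = gt²

The equation (D) v = gt² is dimensionally incorrect.

LHS (v): [L T^-1]
RHS (gt²): [L] ✗

The dimensions do not match. The other three equations balance.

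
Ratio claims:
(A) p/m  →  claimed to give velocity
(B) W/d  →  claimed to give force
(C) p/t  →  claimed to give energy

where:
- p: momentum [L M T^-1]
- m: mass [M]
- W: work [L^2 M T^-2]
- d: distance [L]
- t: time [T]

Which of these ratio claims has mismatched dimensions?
(C) p/t does not give energy

(A) p/m: [L T^-1] = velocity [L T^-1] ✓
(B) W/d: [L M T^-2] = force [L M T^-2] ✓
(C) p/t: [L M T^-2] ≠ energy [L^2 M T^-2] ✗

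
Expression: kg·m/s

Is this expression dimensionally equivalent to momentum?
Yes

The expression kg·m/s has dimensions [L M T^-1], which is exactly momentum [L M T^-1].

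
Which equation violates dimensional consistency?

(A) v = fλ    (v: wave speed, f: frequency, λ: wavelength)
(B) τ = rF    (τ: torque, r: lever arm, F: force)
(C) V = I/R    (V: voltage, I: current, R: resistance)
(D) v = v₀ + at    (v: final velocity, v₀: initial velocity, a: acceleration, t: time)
(C) V = I/R

The equation (C) V = I/R is dimensionally incorrect.

LHS (V): [I^-1 L^2 M T^-3]
RHS (I/R): [I^3 L^-2 M^-1 T^3] ✗

The dimensions do not match. The other three equations balance.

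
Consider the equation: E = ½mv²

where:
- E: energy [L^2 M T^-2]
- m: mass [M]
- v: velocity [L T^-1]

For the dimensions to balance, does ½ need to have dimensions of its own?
No

E has dimensions [L^2 M T^-2] and mv² already has dimensions [L^2 M T^-2], so the equation balances without ½ contributing any dimensions. ½ is a pure (dimensionless) number; changing or removing it would not affect dimensional consistency.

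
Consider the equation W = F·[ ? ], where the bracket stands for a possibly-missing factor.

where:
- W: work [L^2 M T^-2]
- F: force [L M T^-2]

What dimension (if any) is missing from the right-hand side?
[L] — length (e.g. a distance d)

W has dimensions [L^2 M T^-2]; F has dimensions [L M T^-2].
The bracketed factor must supply [L^2 M T^-2] / [L M T^-2] = [L].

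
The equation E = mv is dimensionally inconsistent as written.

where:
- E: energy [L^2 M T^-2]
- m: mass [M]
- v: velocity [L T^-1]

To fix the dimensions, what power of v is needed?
The exponent of v should be 2: E = mv^2

The LHS E has dimensions [L^2 M T^-2]; v has dimensions [L T^-1].
As written, the RHS mv (exponent 1 on v) has dimensions [L M T^-1], which does not match.
With exponent 2, the RHS mv^2 has dimensions [L^2 M T^-2], matching the LHS.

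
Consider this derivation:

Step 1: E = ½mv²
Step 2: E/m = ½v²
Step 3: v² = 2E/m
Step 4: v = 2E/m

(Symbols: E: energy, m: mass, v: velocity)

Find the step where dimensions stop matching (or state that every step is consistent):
Step 4

Step 1: E = ½mv² → LHS [L^2 M T^-2], RHS [L^2 M T^-2] ✓
Step 2: E/m = ½v² → LHS [L^2 T^-2], RHS [L^2 T^-2] ✓
Step 3: v² = 2E/m → LHS [L^2 T^-2], RHS [L^2 T^-2] ✓
Step 4: v = 2E/m → LHS [L T^-1], RHS [L^2 T^-2] ✗

The first dimensional inconsistency appears in step 4: v = 2E/m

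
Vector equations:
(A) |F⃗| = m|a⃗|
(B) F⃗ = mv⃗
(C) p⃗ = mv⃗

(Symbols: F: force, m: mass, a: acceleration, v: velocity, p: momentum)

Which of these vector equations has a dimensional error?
(B) F⃗ = mv⃗

(A) |F⃗| = m|a⃗|: LHS [L M T^-2], RHS [L M T^-2] ✓ — magnitudes of vectors are scalars
(B) F⃗ = mv⃗: LHS [L M T^-2], RHS [L M T^-1] ✗ — mass times velocity is momentum, not force; should be ma⃗
(C) p⃗ = mv⃗: LHS [L M T^-1], RHS [L M T^-1] ✓ — mass (scalar) times velocity (vector)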